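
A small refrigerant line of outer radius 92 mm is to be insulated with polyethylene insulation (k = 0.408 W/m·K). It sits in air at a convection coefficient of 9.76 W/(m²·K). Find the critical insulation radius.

For a cylinder r_cr = k/h = 0.408/9.76
r_cr = 41.8 mm; since the bare radius (92 mm) is above r_cr, any added insulation will reduce heat loss.

r_cr ≈ 41.8 mm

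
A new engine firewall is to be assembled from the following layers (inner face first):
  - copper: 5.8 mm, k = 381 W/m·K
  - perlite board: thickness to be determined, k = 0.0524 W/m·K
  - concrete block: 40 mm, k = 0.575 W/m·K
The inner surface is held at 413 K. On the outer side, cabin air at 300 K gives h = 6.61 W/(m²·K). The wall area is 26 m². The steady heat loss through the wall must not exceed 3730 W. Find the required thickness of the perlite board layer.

L ≈ 29.7 mm

Series thermal resistances:
R_copper = L/(kA) = 0.0058/(381×26) = 5.855×10^-7 K/W
R_concrete block = L/(kA) = 0.04/(0.575×26) = 0.002676 K/W
R_outer film = 1/(h_o·A) = 1/(6.61×26) = 0.005819 K/W
Sum of the known resistances R_other = 0.008495 K/W
Required total resistance R_tot = ΔT/Q_allow = 113/3730 = 0.03029 K/W
R_perlite board = R_tot − R_other = 0.0218 K/W
L = R·k·A = 0.0218×0.0524×26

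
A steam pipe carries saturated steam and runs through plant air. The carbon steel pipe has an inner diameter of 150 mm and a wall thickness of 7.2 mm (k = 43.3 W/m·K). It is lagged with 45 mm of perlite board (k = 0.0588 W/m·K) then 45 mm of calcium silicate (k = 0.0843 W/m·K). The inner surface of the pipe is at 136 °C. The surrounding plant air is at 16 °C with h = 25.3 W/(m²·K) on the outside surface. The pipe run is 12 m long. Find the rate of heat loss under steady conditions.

Q ≈ 804 W

Radial resistances (cylindrical: R_cond = ln(r_o/r_i)/(2πkL), R_conv = 1/(h·2πrL)):
R_carbon steel pipe wall = ln(82.2/75)/(2π×43.3×12) = 2.808×10^-5 K/W
R_perlite board = ln(127.2/82.2)/(2π×0.0588×12) = 0.09848 K/W
R_calcium silicate = ln(172.2/127.2)/(2π×0.0843×12) = 0.04765 K/W
R_outer film = 1/(h_o·2πr_oL) = 1/(25.3×2π×0.1722×12) = 0.003044 K/W
R_total = 0.1492 K/W
Q = ΔT/R_total = 120/0.1492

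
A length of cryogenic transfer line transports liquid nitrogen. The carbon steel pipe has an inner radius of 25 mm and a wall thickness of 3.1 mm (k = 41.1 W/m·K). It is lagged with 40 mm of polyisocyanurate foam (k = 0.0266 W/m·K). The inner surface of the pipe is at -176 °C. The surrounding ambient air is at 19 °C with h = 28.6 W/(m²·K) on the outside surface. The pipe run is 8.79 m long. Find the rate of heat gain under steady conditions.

Q ≈ 319 W

Radial resistances (cylindrical: R_cond = ln(r_o/r_i)/(2πkL), R_conv = 1/(h·2πrL)):
R_carbon steel pipe wall = ln(28.1/25)/(2π×41.1×8.79) = 5.15×10^-5 K/W
R_polyisocyanurate foam = ln(68.1/28.1)/(2π×0.0266×8.79) = 0.6026 K/W
R_outer film = 1/(h_o·2πr_oL) = 1/(28.6×2π×0.0681×8.79) = 0.009296 K/W
R_total = 0.6119 K/W
Q = ΔT/R_total = 195/0.6119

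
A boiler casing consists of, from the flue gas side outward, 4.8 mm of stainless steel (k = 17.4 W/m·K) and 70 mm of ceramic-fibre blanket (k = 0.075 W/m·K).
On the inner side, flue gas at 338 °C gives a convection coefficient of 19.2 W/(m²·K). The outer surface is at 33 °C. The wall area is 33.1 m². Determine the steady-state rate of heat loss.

Series thermal resistances:
R_inner film = 1/(h_i·A) = 1/(19.2×33.1) = 0.001574 K/W
R_stainless steel = L/(kA) = 0.0048/(17.4×33.1) = 8.334×10^-6 K/W
R_ceramic-fibre blanket = L/(kA) = 0.07/(0.075×33.1) = 0.0282 K/W
R_total = 0.02978 K/W
Q = ΔT / R_total = 305 / 0.02978

Q ≈ 10200 W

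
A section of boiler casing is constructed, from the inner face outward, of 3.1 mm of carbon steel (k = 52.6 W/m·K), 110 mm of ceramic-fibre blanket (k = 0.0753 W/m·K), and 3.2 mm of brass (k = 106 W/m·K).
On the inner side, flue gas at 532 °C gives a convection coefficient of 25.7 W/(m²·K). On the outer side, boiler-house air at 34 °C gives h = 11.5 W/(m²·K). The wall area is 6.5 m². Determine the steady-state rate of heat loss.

Q ≈ 2040 W

Thermal resistances in series:
R_inner film = 1/(h_i·A) = 1/(25.7×6.5) = 0.005986 K/W
R_carbon steel = L/(kA) = 0.0031/(52.6×6.5) = 9.067×10^-6 K/W
R_ceramic-fibre blanket = L/(kA) = 0.11/(0.0753×6.5) = 0.2247 K/W
R_brass = L/(kA) = 0.0032/(106×6.5) = 4.644×10^-6 K/W
R_outer film = 1/(h_o·A) = 1/(11.5×6.5) = 0.01338 K/W
R_total = 0.2441 K/W
Q = ΔT / R_total = 498 / 0.2441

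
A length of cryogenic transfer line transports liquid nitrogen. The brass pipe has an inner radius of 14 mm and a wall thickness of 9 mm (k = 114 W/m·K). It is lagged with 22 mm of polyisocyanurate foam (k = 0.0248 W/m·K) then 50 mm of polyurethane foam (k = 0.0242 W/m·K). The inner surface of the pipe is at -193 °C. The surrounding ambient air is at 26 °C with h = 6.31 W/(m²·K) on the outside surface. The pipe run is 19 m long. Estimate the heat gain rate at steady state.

Q ≈ 439 W

Cylindrical conduction, so R = ln(r₂/r₁)/(2πkL) per layer, in series:
R_brass pipe wall = ln(23/14)/(2π×114×19) = 3.648×10^-5 K/W
R_polyisocyanurate foam = ln(45/23)/(2π×0.0248×19) = 0.2267 K/W
R_polyurethane foam = ln(95/45)/(2π×0.0242×19) = 0.2586 K/W
R_outer film = 1/(h_o·2πr_oL) = 1/(6.31×2π×0.095×19) = 0.01397 K/W
R_total = 0.4993 K/W
Q = ΔT/R_total = 219/0.4993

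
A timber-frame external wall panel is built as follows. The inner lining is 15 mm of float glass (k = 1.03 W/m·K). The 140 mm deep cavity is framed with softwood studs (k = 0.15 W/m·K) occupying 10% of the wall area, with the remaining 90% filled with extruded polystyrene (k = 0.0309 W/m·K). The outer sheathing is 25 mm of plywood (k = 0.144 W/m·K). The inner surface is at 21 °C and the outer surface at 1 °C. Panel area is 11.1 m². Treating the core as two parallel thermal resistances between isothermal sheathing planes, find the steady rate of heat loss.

Sheathing layers in series; stud and cavity paths in parallel between them.
R_inner = 0.015/(1.03×11.1) = 0.001312 K/W
R_stud  = 0.14/(0.15×0.1×11.1) = 0.8408 K/W
R_cav   = 0.14/(0.0309×0.9×11.1) = 0.4535 K/W
1/R_core = 1/R_stud + 1/R_cav → R_core = 0.2946 K/W
R_outer = 0.025/(0.144×11.1) = 0.01564 K/W
R_total = 0.3116 K/W
Q = ΔT/R_total = 20/0.3116

Q ≈ 64.2 W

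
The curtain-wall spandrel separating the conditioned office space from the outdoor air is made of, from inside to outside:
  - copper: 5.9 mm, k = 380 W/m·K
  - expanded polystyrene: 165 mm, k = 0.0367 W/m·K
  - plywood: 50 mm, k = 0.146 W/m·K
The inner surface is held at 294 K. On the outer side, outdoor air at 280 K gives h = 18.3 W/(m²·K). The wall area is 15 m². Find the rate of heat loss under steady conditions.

Q ≈ 42.9 W

Series thermal resistances:
R_copper = L/(kA) = 0.0059/(380×15) = 1.035×10^-6 K/W
R_expanded polystyrene = L/(kA) = 0.165/(0.0367×15) = 0.2997 K/W
R_plywood = L/(kA) = 0.05/(0.146×15) = 0.02283 K/W
R_outer film = 1/(h_o·A) = 1/(18.3×15) = 0.003643 K/W
R_total = 0.3262 K/W
Q = ΔT / R_total = 14 / 0.3262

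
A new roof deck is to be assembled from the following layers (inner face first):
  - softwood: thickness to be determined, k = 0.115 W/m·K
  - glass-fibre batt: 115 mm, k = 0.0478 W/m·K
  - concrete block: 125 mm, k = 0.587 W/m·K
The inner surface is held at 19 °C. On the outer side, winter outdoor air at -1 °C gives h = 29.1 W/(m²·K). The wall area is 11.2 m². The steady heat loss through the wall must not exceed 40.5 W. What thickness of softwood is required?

L ≈ 331 mm

Thermal resistances in series:
R_glass-fibre batt = L/(kA) = 0.115/(0.0478×11.2) = 0.2148 K/W
R_concrete block = L/(kA) = 0.125/(0.587×11.2) = 0.01901 K/W
R_outer film = 1/(h_o·A) = 1/(29.1×11.2) = 0.003068 K/W
Sum of the known resistances R_other = 0.2369 K/W
Required total resistance R_tot = ΔT/Q_allow = 20/40.5 = 0.4938 K/W
R_softwood = R_tot − R_other = 0.2569 K/W
L = R·k·A = 0.2569×0.115×11.2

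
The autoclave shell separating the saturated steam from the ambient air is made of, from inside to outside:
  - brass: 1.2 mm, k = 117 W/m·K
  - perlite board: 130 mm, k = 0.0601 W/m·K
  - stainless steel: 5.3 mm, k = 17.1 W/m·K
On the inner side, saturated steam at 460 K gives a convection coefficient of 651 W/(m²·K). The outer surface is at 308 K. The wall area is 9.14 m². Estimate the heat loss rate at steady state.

Q ≈ 642 W

Thermal resistances in series:
R_inner film = 1/(h_i·A) = 1/(651×9.14) = 1.681×10^-4 K/W
R_brass = L/(kA) = 0.0012/(117×9.14) = 1.122×10^-6 K/W
R_perlite board = L/(kA) = 0.13/(0.0601×9.14) = 0.2367 K/W
R_stainless steel = L/(kA) = 0.0053/(17.1×9.14) = 3.391×10^-5 K/W
R_total = 0.2369 K/W
Q = ΔT / R_total = 152 / 0.2369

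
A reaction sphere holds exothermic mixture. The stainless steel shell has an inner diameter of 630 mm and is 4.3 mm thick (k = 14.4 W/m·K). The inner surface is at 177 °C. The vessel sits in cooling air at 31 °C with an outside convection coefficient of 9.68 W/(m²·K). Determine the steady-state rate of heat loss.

Q ≈ 1810 W

For a spherical shell R = (1/r₁ − 1/r₂)/(4πk); film R = 1/(h·4πr²). In series:
R_stainless steel shell = (1/0.315 − 1/0.3193)/(4π×14.4) = 2.363×10^-4 K/W
R_outer film = 1/(h·4πr_o²) = 1/(9.68×4π×0.3193²) = 0.08063 K/W
R_total = 0.08087 K/W
Q = ΔT/R_total = 146/0.08087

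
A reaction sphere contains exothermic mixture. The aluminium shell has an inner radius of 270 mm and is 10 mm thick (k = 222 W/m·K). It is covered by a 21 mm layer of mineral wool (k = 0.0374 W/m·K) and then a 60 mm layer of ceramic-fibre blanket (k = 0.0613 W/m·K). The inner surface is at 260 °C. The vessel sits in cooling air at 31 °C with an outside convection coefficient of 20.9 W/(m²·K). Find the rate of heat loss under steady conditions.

Each spherical layer contributes R = (1/r_i − 1/r_o)/(4πk):
R_aluminium shell = (1/0.27 − 1/0.28)/(4π×222) = 4.741×10^-5 K/W
R_mineral wool = (1/0.28 − 1/0.301)/(4π×0.0374) = 0.5302 K/W
R_ceramic-fibre blanket = (1/0.301 − 1/0.361)/(4π×0.0613) = 0.7168 K/W
R_outer film = 1/(h·4πr_o²) = 1/(20.9×4π×0.361²) = 0.02922 K/W
R_total = 1.276 K/W
Q = ΔT/R_total = 229/1.276

Q ≈ 179 W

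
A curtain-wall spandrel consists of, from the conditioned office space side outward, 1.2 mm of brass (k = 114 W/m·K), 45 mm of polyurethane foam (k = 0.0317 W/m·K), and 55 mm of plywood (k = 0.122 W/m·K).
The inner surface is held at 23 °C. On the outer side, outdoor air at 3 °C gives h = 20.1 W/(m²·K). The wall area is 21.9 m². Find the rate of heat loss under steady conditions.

Q ≈ 228 W

Series thermal resistances:
R_brass = L/(kA) = 0.0012/(114×21.9) = 4.807×10^-7 K/W
R_polyurethane foam = L/(kA) = 0.045/(0.0317×21.9) = 0.06482 K/W
R_plywood = L/(kA) = 0.055/(0.122×21.9) = 0.02059 K/W
R_outer film = 1/(h_o·A) = 1/(20.1×21.9) = 0.002272 K/W
R_total = 0.08768 K/W
Q = ΔT / R_total = 20 / 0.08768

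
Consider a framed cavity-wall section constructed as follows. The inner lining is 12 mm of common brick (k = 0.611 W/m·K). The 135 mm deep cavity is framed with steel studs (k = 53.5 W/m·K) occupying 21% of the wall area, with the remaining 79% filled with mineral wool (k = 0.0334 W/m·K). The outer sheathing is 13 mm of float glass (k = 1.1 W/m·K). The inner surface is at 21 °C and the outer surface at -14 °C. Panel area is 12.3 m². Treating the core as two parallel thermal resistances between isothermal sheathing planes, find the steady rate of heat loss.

Sheathing layers in series; stud and cavity paths in parallel between them.
R_inner = 0.012/(0.611×12.3) = 0.001597 K/W
R_stud  = 0.135/(53.5×0.21×12.3) = 9.769×10^-4 K/W
R_cav   = 0.135/(0.0334×0.79×12.3) = 0.416 K/W
1/R_core = 1/R_stud + 1/R_cav → R_core = 9.746×10^-4 K/W
R_outer = 0.013/(1.1×12.3) = 9.608×10^-4 K/W
R_total = 0.003532 K/W
Q = ΔT/R_total = 35/0.003532

Q ≈ 9910 W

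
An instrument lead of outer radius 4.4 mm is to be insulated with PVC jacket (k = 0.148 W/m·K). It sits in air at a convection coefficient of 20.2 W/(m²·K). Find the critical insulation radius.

r_cr ≈ 7.33 mm

For a cylinder r_cr = k/h = 0.148/20.2
r_cr = 7.33 mm; since the bare radius (4.4 mm) is below r_cr, adding a thin layer of insulation will *increase* heat loss.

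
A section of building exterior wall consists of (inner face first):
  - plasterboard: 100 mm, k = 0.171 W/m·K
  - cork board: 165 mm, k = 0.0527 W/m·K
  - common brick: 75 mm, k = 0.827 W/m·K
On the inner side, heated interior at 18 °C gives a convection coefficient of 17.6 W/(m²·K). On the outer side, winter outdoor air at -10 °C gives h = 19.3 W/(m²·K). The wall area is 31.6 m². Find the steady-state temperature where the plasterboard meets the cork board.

T ≈ 13.4 °C

Treating each layer as a thermal resistance in series:
R_inner film = 1/(h_i·A) = 1/(17.6×31.6) = 0.001798 K/W
R_plasterboard = L/(kA) = 0.1/(0.171×31.6) = 0.01851 K/W
R_cork board = L/(kA) = 0.165/(0.0527×31.6) = 0.09908 K/W
R_common brick = L/(kA) = 0.075/(0.827×31.6) = 0.00287 K/W
R_outer film = 1/(h_o·A) = 1/(19.3×31.6) = 0.00164 K/W
R_total = 0.1239 K/W;  Q = ΔT/R_total = 28/0.1239 = 226 W
T_interface = T_inner − Q·ΣR(inner→interface) = 18 − 226×0.0203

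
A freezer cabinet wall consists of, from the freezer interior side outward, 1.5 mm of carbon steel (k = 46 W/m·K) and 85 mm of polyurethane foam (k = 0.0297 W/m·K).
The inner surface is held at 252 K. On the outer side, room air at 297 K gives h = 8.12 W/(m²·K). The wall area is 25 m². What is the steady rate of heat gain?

Q ≈ 377 W

Using the resistance-network approach (series):
R_carbon steel = L/(kA) = 0.0015/(46×25) = 1.304×10^-6 K/W
R_polyurethane foam = L/(kA) = 0.085/(0.0297×25) = 0.1145 K/W
R_outer film = 1/(h_o·A) = 1/(8.12×25) = 0.004926 K/W
R_total = 0.1194 K/W
Q = ΔT / R_total = 45 / 0.1194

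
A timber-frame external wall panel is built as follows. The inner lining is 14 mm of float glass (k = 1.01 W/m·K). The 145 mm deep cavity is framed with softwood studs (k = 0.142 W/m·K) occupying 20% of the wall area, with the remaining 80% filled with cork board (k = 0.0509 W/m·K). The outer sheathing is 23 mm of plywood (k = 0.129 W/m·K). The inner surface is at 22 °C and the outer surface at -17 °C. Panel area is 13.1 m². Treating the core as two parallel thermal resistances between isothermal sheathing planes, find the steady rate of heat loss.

Sheathing layers in series; stud and cavity paths in parallel between them.
R_inner = 0.014/(1.01×13.1) = 0.001058 K/W
R_stud  = 0.145/(0.142×0.2×13.1) = 0.3897 K/W
R_cav   = 0.145/(0.0509×0.8×13.1) = 0.2718 K/W
1/R_core = 1/R_stud + 1/R_cav → R_core = 0.1601 K/W
R_outer = 0.023/(0.129×13.1) = 0.01361 K/W
R_total = 0.1748 K/W
Q = ΔT/R_total = 39/0.1748

Q ≈ 223 W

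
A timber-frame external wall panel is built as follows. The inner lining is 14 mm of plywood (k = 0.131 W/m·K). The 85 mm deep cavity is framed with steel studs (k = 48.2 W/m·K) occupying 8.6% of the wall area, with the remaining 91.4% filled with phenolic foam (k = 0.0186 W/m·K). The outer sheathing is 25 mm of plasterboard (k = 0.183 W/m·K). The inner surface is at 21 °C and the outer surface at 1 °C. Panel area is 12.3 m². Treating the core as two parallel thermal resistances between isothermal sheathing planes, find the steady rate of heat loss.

Sheathing layers in series; stud and cavity paths in parallel between them.
R_inner = 0.014/(0.131×12.3) = 0.008689 K/W
R_stud  = 0.085/(48.2×0.086×12.3) = 0.001667 K/W
R_cav   = 0.085/(0.0186×0.914×12.3) = 0.4065 K/W
1/R_core = 1/R_stud + 1/R_cav → R_core = 0.00166 K/W
R_outer = 0.025/(0.183×12.3) = 0.01111 K/W
R_total = 0.02146 K/W
Q = ΔT/R_total = 20/0.02146

Q ≈ 932 W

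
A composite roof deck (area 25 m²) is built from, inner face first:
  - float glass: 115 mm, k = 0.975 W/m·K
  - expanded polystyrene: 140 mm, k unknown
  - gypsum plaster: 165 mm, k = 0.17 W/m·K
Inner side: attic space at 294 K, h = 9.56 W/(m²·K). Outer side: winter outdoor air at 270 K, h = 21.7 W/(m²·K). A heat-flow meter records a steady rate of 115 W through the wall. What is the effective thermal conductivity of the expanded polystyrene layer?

Series thermal resistances:
R_inner film = 1/(h_i·A) = 1/(9.56×25) = 0.004184 K/W
R_float glass = L/(kA) = 0.115/(0.975×25) = 0.004718 K/W
R_gypsum plaster = L/(kA) = 0.165/(0.17×25) = 0.03882 K/W
R_outer film = 1/(h_o·A) = 1/(21.7×25) = 0.001843 K/W
Sum of known resistances R_other = 0.04957 K/W
Total R = ΔT/Q = 24/115 = 0.2087 K/W
R_expanded polystyrene = R_total − R_other = 0.1591 K/W
k = L/(R·A) = 0.14/(0.1591×25)

k ≈ 0.0352 W/(m·K)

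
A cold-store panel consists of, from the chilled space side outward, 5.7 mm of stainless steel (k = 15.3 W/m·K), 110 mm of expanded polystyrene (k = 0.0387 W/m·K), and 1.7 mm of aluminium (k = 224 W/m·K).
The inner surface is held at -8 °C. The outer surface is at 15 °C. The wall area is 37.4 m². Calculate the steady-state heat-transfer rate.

Q ≈ 303 W

Model the wall as resistances in series:
R_stainless steel = L/(kA) = 0.0057/(15.3×37.4) = 9.961×10^-6 K/W
R_expanded polystyrene = L/(kA) = 0.11/(0.0387×37.4) = 0.076 K/W
R_aluminium = L/(kA) = 0.0017/(224×37.4) = 2.029×10^-7 K/W
R_total = 0.07601 K/W
Q = ΔT / R_total = 23 / 0.07601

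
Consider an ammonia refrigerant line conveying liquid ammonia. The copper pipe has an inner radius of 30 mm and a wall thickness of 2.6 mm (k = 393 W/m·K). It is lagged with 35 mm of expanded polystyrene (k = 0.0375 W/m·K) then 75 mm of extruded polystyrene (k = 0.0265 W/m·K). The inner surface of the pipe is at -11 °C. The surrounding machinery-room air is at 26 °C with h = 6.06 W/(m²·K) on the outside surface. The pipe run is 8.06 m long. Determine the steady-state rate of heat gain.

Treating each annulus and film as a series resistance:
R_copper pipe wall = ln(32.6/30)/(2π×393×8.06) = 4.176×10^-6 K/W
R_expanded polystyrene = ln(67.6/32.6)/(2π×0.0375×8.06) = 0.384 K/W
R_extruded polystyrene = ln(142.6/67.6)/(2π×0.0265×8.06) = 0.5562 K/W
R_outer film = 1/(h_o·2πr_oL) = 1/(6.06×2π×0.1426×8.06) = 0.02285 K/W
R_total = 0.9631 K/W
Q = ΔT/R_total = 37/0.9631

Q ≈ 38.4 W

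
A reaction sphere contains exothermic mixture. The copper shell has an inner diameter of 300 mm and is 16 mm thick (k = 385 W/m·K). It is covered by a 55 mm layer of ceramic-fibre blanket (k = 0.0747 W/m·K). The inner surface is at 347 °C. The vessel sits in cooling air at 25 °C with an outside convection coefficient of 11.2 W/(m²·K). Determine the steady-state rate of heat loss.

Q ≈ 185 W

Each spherical layer contributes R = (1/r_i − 1/r_o)/(4πk):
R_copper shell = (1/0.15 − 1/0.166)/(4π×385) = 1.328×10^-4 K/W
R_ceramic-fibre blanket = (1/0.166 − 1/0.221)/(4π×0.0747) = 1.597 K/W
R_outer film = 1/(h·4πr_o²) = 1/(11.2×4π×0.221²) = 0.1455 K/W
R_total = 1.743 K/W
Q = ΔT/R_total = 322/1.743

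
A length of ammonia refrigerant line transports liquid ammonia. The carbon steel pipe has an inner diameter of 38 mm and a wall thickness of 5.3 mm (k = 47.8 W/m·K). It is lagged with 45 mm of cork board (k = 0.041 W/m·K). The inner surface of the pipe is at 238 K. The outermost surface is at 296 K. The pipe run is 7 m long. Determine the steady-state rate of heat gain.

Per-layer cylindrical resistances, series-summed:
R_carbon steel pipe wall = ln(24.3/19)/(2π×47.8×7) = 1.17×10^-4 K/W
R_cork board = ln(69.3/24.3)/(2π×0.041×7) = 0.5811 K/W
R_total = 0.5813 K/W
Q = ΔT/R_total = 58/0.5813

Q ≈ 99.8 W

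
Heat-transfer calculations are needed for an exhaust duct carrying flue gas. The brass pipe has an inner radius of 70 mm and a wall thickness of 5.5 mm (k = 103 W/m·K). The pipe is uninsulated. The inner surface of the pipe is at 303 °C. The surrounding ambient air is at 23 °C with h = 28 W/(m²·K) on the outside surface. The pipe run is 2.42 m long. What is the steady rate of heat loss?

Q ≈ 8990 W

Per-layer cylindrical resistances, series-summed:
R_brass pipe wall = ln(75.5/70)/(2π×103×2.42) = 4.83×10^-5 K/W
R_outer film = 1/(h_o·2πr_oL) = 1/(28×2π×0.0755×2.42) = 0.03111 K/W
R_total = 0.03116 K/W
Q = ΔT/R_total = 280/0.03116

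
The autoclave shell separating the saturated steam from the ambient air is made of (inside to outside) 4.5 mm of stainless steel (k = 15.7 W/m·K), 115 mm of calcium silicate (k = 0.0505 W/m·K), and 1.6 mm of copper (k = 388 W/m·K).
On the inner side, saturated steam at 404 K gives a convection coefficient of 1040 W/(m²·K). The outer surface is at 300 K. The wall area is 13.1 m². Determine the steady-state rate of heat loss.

Q ≈ 598 W

Treating each layer as a thermal resistance in series:
R_inner film = 1/(h_i·A) = 1/(1040×13.1) = 7.34×10^-5 K/W
R_stainless steel = L/(kA) = 0.0045/(15.7×13.1) = 2.188×10^-5 K/W
R_calcium silicate = L/(kA) = 0.115/(0.0505×13.1) = 0.1738 K/W
R_copper = L/(kA) = 0.0016/(388×13.1) = 3.148×10^-7 K/W
R_total = 0.1739 K/W
Q = ΔT / R_total = 104 / 0.1739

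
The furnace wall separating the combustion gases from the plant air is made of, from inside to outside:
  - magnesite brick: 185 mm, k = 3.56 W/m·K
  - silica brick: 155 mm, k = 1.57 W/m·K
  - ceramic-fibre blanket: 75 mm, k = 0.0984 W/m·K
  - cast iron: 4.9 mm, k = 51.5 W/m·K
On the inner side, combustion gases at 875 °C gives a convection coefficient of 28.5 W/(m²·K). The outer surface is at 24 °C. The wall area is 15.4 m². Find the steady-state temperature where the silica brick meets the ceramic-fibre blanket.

T ≈ 708 °C

Series thermal resistances:
R_inner film = 1/(h_i·A) = 1/(28.5×15.4) = 0.002278 K/W
R_magnesite brick = L/(kA) = 0.185/(3.56×15.4) = 0.003374 K/W
R_silica brick = L/(kA) = 0.155/(1.57×15.4) = 0.006411 K/W
R_ceramic-fibre blanket = L/(kA) = 0.075/(0.0984×15.4) = 0.04949 K/W
R_cast iron = L/(kA) = 0.0049/(51.5×15.4) = 6.178×10^-6 K/W
R_total = 0.06156 K/W;  Q = ΔT/R_total = 851/0.06156 = 13820 W
T_interface = T_inner − Q·ΣR(inner→interface) = 875 − 13800×0.01206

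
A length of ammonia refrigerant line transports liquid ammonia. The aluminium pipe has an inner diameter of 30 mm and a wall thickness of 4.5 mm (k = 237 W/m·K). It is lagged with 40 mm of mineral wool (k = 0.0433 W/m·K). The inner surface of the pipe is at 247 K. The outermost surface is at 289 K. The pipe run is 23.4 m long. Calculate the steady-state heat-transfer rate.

Q ≈ 240 W

Treating each annulus and film as a series resistance:
R_aluminium pipe wall = ln(19.5/15)/(2π×237×23.4) = 7.529×10^-6 K/W
R_mineral wool = ln(59.5/19.5)/(2π×0.0433×23.4) = 0.1752 K/W
R_total = 0.1752 K/W
Q = ΔT/R_total = 42/0.1752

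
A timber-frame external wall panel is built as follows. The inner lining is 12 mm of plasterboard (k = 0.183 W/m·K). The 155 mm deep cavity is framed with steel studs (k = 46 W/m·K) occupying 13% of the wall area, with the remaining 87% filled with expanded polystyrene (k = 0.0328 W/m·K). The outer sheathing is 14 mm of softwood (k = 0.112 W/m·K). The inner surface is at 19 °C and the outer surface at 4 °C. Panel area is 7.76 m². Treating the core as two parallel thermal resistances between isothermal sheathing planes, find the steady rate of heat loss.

Q ≈ 538 W

Sheathing layers in series; stud and cavity paths in parallel between them.
R_inner = 0.012/(0.183×7.76) = 0.00845 K/W
R_stud  = 0.155/(46×0.13×7.76) = 0.00334 K/W
R_cav   = 0.155/(0.0328×0.87×7.76) = 0.7 K/W
1/R_core = 1/R_stud + 1/R_cav → R_core = 0.003324 K/W
R_outer = 0.014/(0.112×7.76) = 0.01611 K/W
R_total = 0.02788 K/W
Q = ΔT/R_total = 15/0.02788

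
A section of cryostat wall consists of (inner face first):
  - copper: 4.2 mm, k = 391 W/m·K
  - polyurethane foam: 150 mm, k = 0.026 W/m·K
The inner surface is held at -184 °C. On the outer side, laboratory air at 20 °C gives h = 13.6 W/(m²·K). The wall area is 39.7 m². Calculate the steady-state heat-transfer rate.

Using the resistance-network approach (series):
R_copper = L/(kA) = 0.0042/(391×39.7) = 2.706×10^-7 K/W
R_polyurethane foam = L/(kA) = 0.15/(0.026×39.7) = 0.1453 K/W
R_outer film = 1/(h_o·A) = 1/(13.6×39.7) = 0.001852 K/W
R_total = 0.1472 K/W
Q = ΔT / R_total = 204 / 0.1472

Q ≈ 1390 W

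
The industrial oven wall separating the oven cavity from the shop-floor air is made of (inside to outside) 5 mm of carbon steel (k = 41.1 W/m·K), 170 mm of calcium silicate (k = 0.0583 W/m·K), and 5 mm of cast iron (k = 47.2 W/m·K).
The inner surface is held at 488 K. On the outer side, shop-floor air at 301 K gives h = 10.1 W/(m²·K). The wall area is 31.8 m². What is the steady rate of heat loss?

Q ≈ 1970 W

Thermal resistances in series:
R_carbon steel = L/(kA) = 0.005/(41.1×31.8) = 3.826×10^-6 K/W
R_calcium silicate = L/(kA) = 0.17/(0.0583×31.8) = 0.0917 K/W
R_cast iron = L/(kA) = 0.005/(47.2×31.8) = 3.331×10^-6 K/W
R_outer film = 1/(h_o·A) = 1/(10.1×31.8) = 0.003114 K/W
R_total = 0.09482 K/W
Q = ΔT / R_total = 187 / 0.09482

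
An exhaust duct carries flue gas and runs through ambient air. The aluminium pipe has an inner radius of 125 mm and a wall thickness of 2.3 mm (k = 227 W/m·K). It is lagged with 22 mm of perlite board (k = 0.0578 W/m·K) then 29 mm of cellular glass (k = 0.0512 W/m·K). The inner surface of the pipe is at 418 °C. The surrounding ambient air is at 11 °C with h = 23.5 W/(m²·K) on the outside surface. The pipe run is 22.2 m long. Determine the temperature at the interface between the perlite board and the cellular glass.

T ≈ 244 °C

Treating each annulus and film as a series resistance:
R_aluminium pipe wall = ln(127.3/125)/(2π×227×22.2) = 5.758×10^-7 K/W
R_perlite board = ln(149.3/127.3)/(2π×0.0578×22.2) = 0.01977 K/W
R_cellular glass = ln(178.3/149.3)/(2π×0.0512×22.2) = 0.02486 K/W
R_outer film = 1/(h_o·2πr_oL) = 1/(23.5×2π×0.1783×22.2) = 0.001711 K/W
R_total = 0.04634 K/W
Q = ΔT/R_total = 407/0.04634
Q = 8780 W
T_interface = T_inner − Q·ΣR(inner→interface) = 418 − 8780×0.01977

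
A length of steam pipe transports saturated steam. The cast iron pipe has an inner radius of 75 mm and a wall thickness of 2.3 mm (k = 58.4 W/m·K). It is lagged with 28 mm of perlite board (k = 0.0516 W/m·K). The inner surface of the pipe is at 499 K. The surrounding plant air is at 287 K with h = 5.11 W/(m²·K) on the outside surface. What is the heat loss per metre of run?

Radial resistances (cylindrical: R_cond = ln(r_o/r_i)/(2πkL), R_conv = 1/(h·2πrL)):
R_cast iron pipe wall = ln(77.3/75)/(2π×58.4×1) = 8.232×10^-5 K/W
R_perlite board = ln(105.3/77.3)/(2π×0.0516×1) = 0.9534 K/W
R_outer film = 1/(h_o·2πr_oL) = 1/(5.11×2π×0.1053×1) = 0.2958 K/W
R_total = 1.249 K/W
Q = ΔT/R_total = 212/1.249

q′ ≈ 170 W/m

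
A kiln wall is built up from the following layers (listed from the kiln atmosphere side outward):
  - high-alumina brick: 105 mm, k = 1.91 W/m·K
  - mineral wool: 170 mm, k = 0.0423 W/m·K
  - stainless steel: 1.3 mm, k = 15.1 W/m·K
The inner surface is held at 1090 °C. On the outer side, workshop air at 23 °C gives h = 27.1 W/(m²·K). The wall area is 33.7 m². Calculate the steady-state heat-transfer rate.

Series thermal resistances:
R_high-alumina brick = L/(kA) = 0.105/(1.91×33.7) = 0.001631 K/W
R_mineral wool = L/(kA) = 0.17/(0.0423×33.7) = 0.1193 K/W
R_stainless steel = L/(kA) = 0.0013/(15.1×33.7) = 2.555×10^-6 K/W
R_outer film = 1/(h_o·A) = 1/(27.1×33.7) = 0.001095 K/W
R_total = 0.122 K/W
Q = ΔT / R_total = 1067 / 0.122

Q ≈ 8750 W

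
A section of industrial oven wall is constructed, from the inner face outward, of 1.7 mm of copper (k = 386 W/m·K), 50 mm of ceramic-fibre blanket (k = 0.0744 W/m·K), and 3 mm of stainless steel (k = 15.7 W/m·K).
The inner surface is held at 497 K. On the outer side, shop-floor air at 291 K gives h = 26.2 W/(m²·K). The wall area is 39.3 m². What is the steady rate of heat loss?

Using the resistance-network approach (series):
R_copper = L/(kA) = 0.0017/(386×39.3) = 1.121×10^-7 K/W
R_ceramic-fibre blanket = L/(kA) = 0.05/(0.0744×39.3) = 0.0171 K/W
R_stainless steel = L/(kA) = 0.003/(15.7×39.3) = 4.862×10^-6 K/W
R_outer film = 1/(h_o·A) = 1/(26.2×39.3) = 9.712×10^-4 K/W
R_total = 0.01808 K/W
Q = ΔT / R_total = 206 / 0.01808

Q ≈ 11400 W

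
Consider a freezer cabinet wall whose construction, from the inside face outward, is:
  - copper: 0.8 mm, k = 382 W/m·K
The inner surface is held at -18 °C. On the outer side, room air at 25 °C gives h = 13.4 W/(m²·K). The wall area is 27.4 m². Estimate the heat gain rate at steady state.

Treating each layer as a thermal resistance in series:
R_copper = L/(kA) = 0.0008/(382×27.4) = 7.643×10^-8 K/W
R_outer film = 1/(h_o·A) = 1/(13.4×27.4) = 0.002724 K/W
R_total = 0.002724 K/W
Q = ΔT / R_total = 43 / 0.002724

Q ≈ 15800 W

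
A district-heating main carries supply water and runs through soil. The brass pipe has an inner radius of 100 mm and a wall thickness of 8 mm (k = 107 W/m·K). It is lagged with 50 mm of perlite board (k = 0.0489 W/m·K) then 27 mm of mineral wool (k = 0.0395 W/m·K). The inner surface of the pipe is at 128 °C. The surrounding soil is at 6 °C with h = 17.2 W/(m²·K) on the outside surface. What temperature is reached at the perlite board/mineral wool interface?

Per-layer cylindrical resistances, series-summed:
R_brass pipe wall = ln(108/100)/(2π×107×1) = 1.145×10^-4 K/W
R_perlite board = ln(158/108)/(2π×0.0489×1) = 1.238 K/W
R_mineral wool = ln(185/158)/(2π×0.0395×1) = 0.6357 K/W
R_outer film = 1/(h_o·2πr_oL) = 1/(17.2×2π×0.185×1) = 0.05002 K/W
R_total = 1.924 K/W
Q = ΔT/R_total = 122/1.924
Q = 63.4 W/m
T_interface = T_inner − Q·ΣR(inner→interface) = 128 − 63.4×1.238

T ≈ 49.5 °C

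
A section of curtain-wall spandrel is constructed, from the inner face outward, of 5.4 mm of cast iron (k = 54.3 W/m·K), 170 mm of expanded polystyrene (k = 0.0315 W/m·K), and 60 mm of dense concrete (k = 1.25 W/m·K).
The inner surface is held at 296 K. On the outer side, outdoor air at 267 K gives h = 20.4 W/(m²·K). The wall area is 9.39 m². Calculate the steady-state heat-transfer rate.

Series thermal resistances:
R_cast iron = L/(kA) = 0.0054/(54.3×9.39) = 1.059×10^-5 K/W
R_expanded polystyrene = L/(kA) = 0.17/(0.0315×9.39) = 0.5747 K/W
R_dense concrete = L/(kA) = 0.06/(1.25×9.39) = 0.005112 K/W
R_outer film = 1/(h_o·A) = 1/(20.4×9.39) = 0.00522 K/W
R_total = 0.5851 K/W
Q = ΔT / R_total = 29 / 0.5851

Q ≈ 49.6 W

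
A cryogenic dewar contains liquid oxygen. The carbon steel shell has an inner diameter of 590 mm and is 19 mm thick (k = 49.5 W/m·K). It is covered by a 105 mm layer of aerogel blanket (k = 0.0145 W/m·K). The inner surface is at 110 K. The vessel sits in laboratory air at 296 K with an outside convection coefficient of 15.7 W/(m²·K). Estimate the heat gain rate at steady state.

Q ≈ 42.2 W

Each spherical layer contributes R = (1/r_i − 1/r_o)/(4πk):
R_carbon steel shell = (1/0.295 − 1/0.314)/(4π×49.5) = 3.298×10^-4 K/W
R_aerogel blanket = (1/0.314 − 1/0.419)/(4π×0.0145) = 4.38 K/W
R_outer film = 1/(h·4πr_o²) = 1/(15.7×4π×0.419²) = 0.02887 K/W
R_total = 4.409 K/W
Q = ΔT/R_total = 186/4.409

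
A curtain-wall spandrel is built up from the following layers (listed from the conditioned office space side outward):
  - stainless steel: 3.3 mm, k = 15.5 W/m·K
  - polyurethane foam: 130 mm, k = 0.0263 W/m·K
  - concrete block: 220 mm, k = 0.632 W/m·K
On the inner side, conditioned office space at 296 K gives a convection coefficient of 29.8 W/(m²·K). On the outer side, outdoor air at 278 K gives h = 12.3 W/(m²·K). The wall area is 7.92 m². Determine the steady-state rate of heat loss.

Q ≈ 26.4 W

Using the resistance-network approach (series):
R_inner film = 1/(h_i·A) = 1/(29.8×7.92) = 0.004237 K/W
R_stainless steel = L/(kA) = 0.0033/(15.5×7.92) = 2.688×10^-5 K/W
R_polyurethane foam = L/(kA) = 0.13/(0.0263×7.92) = 0.6241 K/W
R_concrete block = L/(kA) = 0.22/(0.632×7.92) = 0.04395 K/W
R_outer film = 1/(h_o·A) = 1/(12.3×7.92) = 0.01027 K/W
R_total = 0.6826 K/W
Q = ΔT / R_total = 18 / 0.6826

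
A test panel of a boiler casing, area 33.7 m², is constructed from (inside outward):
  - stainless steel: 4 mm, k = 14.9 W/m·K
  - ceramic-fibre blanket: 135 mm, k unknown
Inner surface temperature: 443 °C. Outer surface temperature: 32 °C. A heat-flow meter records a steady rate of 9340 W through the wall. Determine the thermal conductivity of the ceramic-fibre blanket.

Thermal resistances in series:
R_stainless steel = L/(kA) = 0.004/(14.9×33.7) = 7.966×10^-6 K/W
Sum of known resistances R_other = 7.966×10^-6 K/W
Total R = ΔT/Q = 411/9340 = 0.044 K/W
R_ceramic-fibre blanket = R_total − R_other = 0.044 K/W
k = L/(R·A) = 0.135/(0.044×33.7)

k ≈ 0.0911 W/(m·K)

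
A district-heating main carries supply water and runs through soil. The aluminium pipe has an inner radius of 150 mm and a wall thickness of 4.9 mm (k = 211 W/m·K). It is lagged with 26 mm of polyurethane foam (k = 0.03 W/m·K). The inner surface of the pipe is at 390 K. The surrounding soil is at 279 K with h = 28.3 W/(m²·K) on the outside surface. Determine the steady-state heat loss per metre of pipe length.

For a radial system each layer contributes R = ln(r_out/r_in)/(2πkL); films add R = 1/(hA).
R_aluminium pipe wall = ln(154.9/150)/(2π×211×1) = 2.425×10^-5 K/W
R_polyurethane foam = ln(180.9/154.9)/(2π×0.03×1) = 0.8232 K/W
R_outer film = 1/(h_o·2πr_oL) = 1/(28.3×2π×0.1809×1) = 0.03109 K/W
R_total = 0.8543 K/W
Q = ΔT/R_total = 111/0.8543

q′ ≈ 130 W/m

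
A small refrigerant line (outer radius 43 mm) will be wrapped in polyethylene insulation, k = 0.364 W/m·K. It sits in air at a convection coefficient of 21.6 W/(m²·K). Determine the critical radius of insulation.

For a cylinder r_cr = k/h = 0.364/21.6
r_cr = 16.9 mm; since the bare radius (43 mm) is above r_cr, any added insulation will reduce heat loss.

r_cr ≈ 16.9 mm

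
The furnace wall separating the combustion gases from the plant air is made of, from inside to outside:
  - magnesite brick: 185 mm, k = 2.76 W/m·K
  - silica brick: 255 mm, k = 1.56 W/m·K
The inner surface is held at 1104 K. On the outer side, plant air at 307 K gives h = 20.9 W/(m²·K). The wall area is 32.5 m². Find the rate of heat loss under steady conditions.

Thermal resistances in series:
R_magnesite brick = L/(kA) = 0.185/(2.76×32.5) = 0.002062 K/W
R_silica brick = L/(kA) = 0.255/(1.56×32.5) = 0.00503 K/W
R_outer film = 1/(h_o·A) = 1/(20.9×32.5) = 0.001472 K/W
R_total = 0.008564 K/W
Q = ΔT / R_total = 797 / 0.008564

Q ≈ 93100 W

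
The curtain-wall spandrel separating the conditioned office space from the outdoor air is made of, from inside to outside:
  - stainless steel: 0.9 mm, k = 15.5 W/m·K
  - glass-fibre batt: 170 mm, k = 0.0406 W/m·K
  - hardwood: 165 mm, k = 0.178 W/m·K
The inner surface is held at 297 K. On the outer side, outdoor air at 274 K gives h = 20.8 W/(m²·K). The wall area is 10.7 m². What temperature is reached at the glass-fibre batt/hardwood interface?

T ≈ 278 K

Thermal resistances in series:
R_stainless steel = L/(kA) = 0.0009/(15.5×10.7) = 5.427×10^-6 K/W
R_glass-fibre batt = L/(kA) = 0.17/(0.0406×10.7) = 0.3913 K/W
R_hardwood = L/(kA) = 0.165/(0.178×10.7) = 0.08663 K/W
R_outer film = 1/(h_o·A) = 1/(20.8×10.7) = 0.004493 K/W
R_total = 0.4825 K/W;  Q = ΔT/R_total = 23/0.4825 = 47.67 W
T_interface = T_inner − Q·ΣR(inner→interface) = 297 − 47.7×0.3913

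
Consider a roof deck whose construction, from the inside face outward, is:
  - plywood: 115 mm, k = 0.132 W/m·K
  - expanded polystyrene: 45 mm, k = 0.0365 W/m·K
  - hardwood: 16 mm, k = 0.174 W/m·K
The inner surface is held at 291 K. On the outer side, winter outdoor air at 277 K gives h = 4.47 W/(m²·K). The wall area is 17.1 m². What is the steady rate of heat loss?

Thermal resistances in series:
R_plywood = L/(kA) = 0.115/(0.132×17.1) = 0.05095 K/W
R_expanded polystyrene = L/(kA) = 0.045/(0.0365×17.1) = 0.0721 K/W
R_hardwood = L/(kA) = 0.016/(0.174×17.1) = 0.005377 K/W
R_outer film = 1/(h_o·A) = 1/(4.47×17.1) = 0.01308 K/W
R_total = 0.1415 K/W
Q = ΔT / R_total = 14 / 0.1415

Q ≈ 98.9 W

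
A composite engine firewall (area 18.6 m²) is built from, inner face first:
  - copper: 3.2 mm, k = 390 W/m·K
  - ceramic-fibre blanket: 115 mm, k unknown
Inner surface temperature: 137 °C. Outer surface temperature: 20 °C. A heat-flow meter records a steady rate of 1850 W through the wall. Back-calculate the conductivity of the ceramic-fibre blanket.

Treating each layer as a thermal resistance in series:
R_copper = L/(kA) = 0.0032/(390×18.6) = 4.411×10^-7 K/W
Sum of known resistances R_other = 4.411×10^-7 K/W
Total R = ΔT/Q = 117/1850 = 0.06324 K/W
R_ceramic-fibre blanket = R_total − R_other = 0.06324 K/W
k = L/(R·A) = 0.115/(0.06324×18.6)

k ≈ 0.0978 W/(m·K)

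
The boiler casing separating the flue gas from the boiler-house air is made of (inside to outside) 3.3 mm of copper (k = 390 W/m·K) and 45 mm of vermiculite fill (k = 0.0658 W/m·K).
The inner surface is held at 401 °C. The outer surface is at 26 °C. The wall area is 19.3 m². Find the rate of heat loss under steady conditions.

Using the resistance-network approach (series):
R_copper = L/(kA) = 0.0033/(390×19.3) = 4.384×10^-7 K/W
R_vermiculite fill = L/(kA) = 0.045/(0.0658×19.3) = 0.03543 K/W
R_total = 0.03544 K/W
Q = ΔT / R_total = 375 / 0.03544

Q ≈ 10600 W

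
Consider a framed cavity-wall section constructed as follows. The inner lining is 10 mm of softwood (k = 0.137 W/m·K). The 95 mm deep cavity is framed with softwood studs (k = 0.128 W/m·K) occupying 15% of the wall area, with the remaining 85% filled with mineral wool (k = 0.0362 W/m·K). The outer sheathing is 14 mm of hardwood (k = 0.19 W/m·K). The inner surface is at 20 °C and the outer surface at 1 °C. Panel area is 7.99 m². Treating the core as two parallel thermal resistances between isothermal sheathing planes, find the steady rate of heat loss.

Sheathing layers in series; stud and cavity paths in parallel between them.
R_inner = 0.01/(0.137×7.99) = 0.009136 K/W
R_stud  = 0.095/(0.128×0.15×7.99) = 0.6193 K/W
R_cav   = 0.095/(0.0362×0.85×7.99) = 0.3864 K/W
1/R_core = 1/R_stud + 1/R_cav → R_core = 0.2379 K/W
R_outer = 0.014/(0.19×7.99) = 0.009222 K/W
R_total = 0.2563 K/W
Q = ΔT/R_total = 19/0.2563

Q ≈ 74.1 W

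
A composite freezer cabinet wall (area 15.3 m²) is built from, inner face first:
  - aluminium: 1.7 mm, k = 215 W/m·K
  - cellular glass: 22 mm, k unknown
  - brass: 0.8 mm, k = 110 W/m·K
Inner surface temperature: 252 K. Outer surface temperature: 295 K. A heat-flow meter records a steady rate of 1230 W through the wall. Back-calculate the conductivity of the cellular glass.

k ≈ 0.0411 W/(m·K)

Series thermal resistances:
R_aluminium = L/(kA) = 0.0017/(215×15.3) = 5.168×10^-7 K/W
R_brass = L/(kA) = 0.0008/(110×15.3) = 4.753×10^-7 K/W
Sum of known resistances R_other = 9.921×10^-7 K/W
Total R = ΔT/Q = 43/1230 = 0.03496 K/W
R_cellular glass = R_total − R_other = 0.03496 K/W
k = L/(R·A) = 0.022/(0.03496×15.3)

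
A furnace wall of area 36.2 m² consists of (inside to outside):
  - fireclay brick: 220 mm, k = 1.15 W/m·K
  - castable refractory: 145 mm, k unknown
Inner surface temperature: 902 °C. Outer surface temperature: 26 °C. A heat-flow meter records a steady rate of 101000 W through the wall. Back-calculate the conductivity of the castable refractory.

k ≈ 1.18 W/(m·K)

Treating each layer as a thermal resistance in series:
R_fireclay brick = L/(kA) = 0.22/(1.15×36.2) = 0.005285 K/W
Sum of known resistances R_other = 0.005285 K/W
Total R = ΔT/Q = 876/101000 = 0.008673 K/W
R_castable refractory = R_total − R_other = 0.003389 K/W
k = L/(R·A) = 0.145/(0.003389×36.2)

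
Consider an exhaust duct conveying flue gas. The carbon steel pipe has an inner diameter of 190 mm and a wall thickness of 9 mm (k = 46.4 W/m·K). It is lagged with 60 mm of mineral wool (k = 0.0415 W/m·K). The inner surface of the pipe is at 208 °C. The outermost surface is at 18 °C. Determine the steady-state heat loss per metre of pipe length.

Treating each annulus and film as a series resistance:
R_carbon steel pipe wall = ln(104/95)/(2π×46.4×1) = 3.105×10^-4 K/W
R_mineral wool = ln(164/104)/(2π×0.0415×1) = 1.747 K/W
R_total = 1.747 K/W
Q = ΔT/R_total = 190/1.747

q′ ≈ 109 W/m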